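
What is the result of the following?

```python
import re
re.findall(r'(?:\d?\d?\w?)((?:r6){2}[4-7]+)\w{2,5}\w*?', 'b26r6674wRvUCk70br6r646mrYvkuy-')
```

['r6r646']

This matches optionally a digit, then optionally a digit, then optionally a word character (non-capturing group); then the literal 'r6' repeated 2 times, then one or more of a character in [4-7] (captured); then 2 to 5 of a word character; then zero or more of a word character (lazy).
Walking the string: at [14:28] match '70br6r646mrYvk', group 1 = 'r6r646'.
With a single group, `findall` returns only what that group captured — 1 item.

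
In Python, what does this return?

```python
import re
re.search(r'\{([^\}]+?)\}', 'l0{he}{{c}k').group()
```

'{he}'

The match spans [2:6] → '{he}'.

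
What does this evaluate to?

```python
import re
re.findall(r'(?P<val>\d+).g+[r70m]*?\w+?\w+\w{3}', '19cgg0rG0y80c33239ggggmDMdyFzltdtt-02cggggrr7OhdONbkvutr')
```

['19', '02']

Pattern: one or more of a digit (captured as 'val'); then any character, then one or more of a literal 'g'; then zero or more of one of [r70m] (lazy); then one or more of a word character (lazy), then one or more of a word character, then exactly 3 of a word character.
Scanning left to right: at [0:34] match '19cgg0rG0y80c33239ggggmDMdyFzltdtt', group 1 = '19'; at [35:56] match '02cggggrr7OhdONbkvutr', group 1 = '02'.
One capturing group, so `findall` returns just the captured substring from each match — 2 in all.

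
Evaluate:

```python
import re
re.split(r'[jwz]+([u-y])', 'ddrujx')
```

['ddru', 'x', '']

The pattern matches one or more of one of [jwz]; then a character in [u-y] (captured).
Matches to split on: at [4:6] → 'jx'.
Because the pattern has a capturing group, `split` also inserts each captured text between the pieces.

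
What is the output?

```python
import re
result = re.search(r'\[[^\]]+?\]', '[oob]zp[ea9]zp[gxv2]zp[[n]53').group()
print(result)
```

[oob]

`re.search` tries every starting position until one works.
The match spans [0:5] → '[oob]'.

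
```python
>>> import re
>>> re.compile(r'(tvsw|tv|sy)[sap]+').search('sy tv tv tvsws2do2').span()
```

Branches in `(...|...)` are attempted left-to-right; the first branch that allows the whole pattern to succeed is taken.
The match spans [9:14] → 'tvsws'.

(9, 14)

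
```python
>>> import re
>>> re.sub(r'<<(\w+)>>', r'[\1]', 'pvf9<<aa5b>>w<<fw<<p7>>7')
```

Matches: at [4:12] → '<<aa5b>>'; at [17:23] → '<<p7>>'.
`\1` in the replacement pulls in group 1's text for each match.

'pvf9[aa5b]w<<fw[p7]7'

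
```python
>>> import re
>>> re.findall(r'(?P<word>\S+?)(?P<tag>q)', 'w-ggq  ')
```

[('w-gg', 'q')]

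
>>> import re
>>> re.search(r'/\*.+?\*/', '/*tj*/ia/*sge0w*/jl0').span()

(0, 6)

The match spans [0:6] → '/*tj*/'.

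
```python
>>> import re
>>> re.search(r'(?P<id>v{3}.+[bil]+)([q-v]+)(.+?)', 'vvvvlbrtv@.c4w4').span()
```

A `+?`/`*?`/`{m,n}?` starts at its minimum and grows only as far as needed for what follows to match.
The match spans [0:10] → 'vvvvlbrtv@'.

(0, 10)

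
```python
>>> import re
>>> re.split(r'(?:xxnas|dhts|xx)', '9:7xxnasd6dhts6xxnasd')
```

The regex engine tests alternatives in the order written; an earlier branch that matches wins even if a later one would match more.
Matches to split on: at [3:8] → 'xxnas'; at [10:14] → 'dhts'; at [15:20] → 'xxnas'.
The string is cut at each match, leaving 4 pieces.

['9:7', 'd6', '6', 'd']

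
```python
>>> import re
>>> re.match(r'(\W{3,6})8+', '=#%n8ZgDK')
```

None

This matches 3 to 6 of a non-word character (captured); then one or more of a literal '8'.
`re.match` only tries the pattern at the start of the string.
Here the pattern fails at index 0, so the call returns None.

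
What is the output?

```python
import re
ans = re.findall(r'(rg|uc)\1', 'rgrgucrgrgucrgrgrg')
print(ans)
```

['rg', 'rg', 'rg']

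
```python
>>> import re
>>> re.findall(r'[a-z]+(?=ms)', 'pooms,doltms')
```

The `(?=…)`/`(?<=…)` assertion just peeks at neighbouring text; it doesn't advance the match position.
Walking the string: at [0:3] → 'poo'; at [6:10] → 'dolt'.
With no groups in the pattern, `findall` gives back each whole match — 2 here.

['poo', 'dolt']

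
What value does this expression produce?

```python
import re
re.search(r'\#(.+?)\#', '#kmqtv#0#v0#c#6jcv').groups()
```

('kmqtv',)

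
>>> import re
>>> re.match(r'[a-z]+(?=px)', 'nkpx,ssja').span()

(0, 2)

With `match`, the pattern is implicitly anchored at the beginning.
The match spans [0:2] → 'nk'.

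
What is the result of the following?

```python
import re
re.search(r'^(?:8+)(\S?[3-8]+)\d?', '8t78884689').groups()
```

Pattern: anchored at the start of the string; then one or more of a literal '8' (non-capturing group); then optionally a non-whitespace character, then one or more of a character in [3-8] (captured); then optionally a digit.
`re.search` scans for the first position where the pattern succeeds.
The match spans [0:10] → '8t78884689'.
Captured: group 1 = 't7888468'.

('t7888468',)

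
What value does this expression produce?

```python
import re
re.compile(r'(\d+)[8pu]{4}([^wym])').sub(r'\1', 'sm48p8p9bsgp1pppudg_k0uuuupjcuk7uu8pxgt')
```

'sm4bsgp1g_k0jcuk7gt'

Each match is replaced using the text its own group 1 captured.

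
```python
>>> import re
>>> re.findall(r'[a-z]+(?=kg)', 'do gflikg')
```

Lookahead/lookbehind check context without consuming it, so the matched span excludes the asserted characters.
Matches: at [3:7] → 'gfli'.
No capturing groups, so `findall` returns the 1 full match string.

['gfli']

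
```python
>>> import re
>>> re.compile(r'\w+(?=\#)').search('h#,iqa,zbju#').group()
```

'h'

The `(?=…)`/`(?<=…)` assertion just peeks at neighbouring text; it doesn't advance the match position.
`search` walks the string left to right and returns the first match it finds.
The match spans [0:1] → 'h'.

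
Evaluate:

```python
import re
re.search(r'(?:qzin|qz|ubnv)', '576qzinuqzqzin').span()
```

(3, 7)

Branches in `(...|...)` are attempted left-to-right; the first branch that allows the whole pattern to succeed is taken.
`search` walks the string left to right and returns the first match it finds.
The match spans [3:7] → 'qzin'.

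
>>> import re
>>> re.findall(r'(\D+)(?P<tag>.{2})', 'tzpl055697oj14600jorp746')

[('tzpl', '05'), ('oj', '14'), ('jorp', '74')]

The pattern matches one or more of a non-digit (captured); then exactly 2 of any character (captured as 'tag').
Matches: at [0:6] match 'tzpl05', groups = ('tzpl', '05'); at [10:14] match 'oj14', groups = ('oj', '14'); at [17:23] match 'jorp74', groups = ('jorp', '74').
`findall` packs the 2 group values into a tuple for every match.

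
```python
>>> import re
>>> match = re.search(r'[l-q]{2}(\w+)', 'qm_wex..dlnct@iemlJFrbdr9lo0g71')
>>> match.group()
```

'qm_wex'

Pattern: exactly 2 of a character in [l-q]; then one or more of a word character (captured).
The match spans [0:6] → 'qm_wex'.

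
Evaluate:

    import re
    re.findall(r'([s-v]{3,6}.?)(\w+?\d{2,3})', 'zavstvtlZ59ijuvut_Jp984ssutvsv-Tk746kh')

[('vstvtl', 'Z59'), ('uvut_', 'Jp984'), ('sutvsv-', 'Tk746')]

This matches 3 to 6 of a character in [s-v], then optionally any character (captured); then one or more of a word character (lazy), then 2 to 3 of a digit (captured).
A non-greedy quantifier consumes as few characters as it can — just enough that the remainder of the pattern still matches from where it stops; whatever follows it matches normally.
Matches: at [2:11] match 'vstvtlZ59', groups = ('vstvtl', 'Z59'); at [13:23] match 'uvut_Jp984', groups = ('uvut_', 'Jp984'); at [24:36] match 'sutvsv-Tk746', groups = ('sutvsv-', 'Tk746').
`findall` packs the 2 group values into a tuple for every match.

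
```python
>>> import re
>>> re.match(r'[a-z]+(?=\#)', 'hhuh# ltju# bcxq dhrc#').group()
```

'hhuh'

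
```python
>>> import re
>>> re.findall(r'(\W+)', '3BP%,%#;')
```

['%,%#;']

The pattern matches one or more of a non-word character (captured).
Walking the string: at [3:8] match '%,%#;', group 1 = '%,%#;'.
Because there's exactly one group, `findall` drops the full match and keeps group 1 from the one hit.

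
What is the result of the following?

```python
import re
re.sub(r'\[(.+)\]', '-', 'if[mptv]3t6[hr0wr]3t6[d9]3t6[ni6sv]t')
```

Every occurrence is swapped for '-'.

'if-t'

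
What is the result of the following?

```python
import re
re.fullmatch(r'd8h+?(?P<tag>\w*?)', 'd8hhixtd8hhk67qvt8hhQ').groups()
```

('hixtd8hhk67qvt8hhQ',)

Pattern: the literal 'd8', then one or more of the literal 'h' (lazy); then zero or more of a word character (lazy) (captured as 'tag').
`fullmatch` succeeds only if the pattern covers the string from start to end.
The match spans [0:21] → 'd8hhixtd8hhk67qvt8hhQ'.
Captured: group 1 = 'hixtd8hhk67qvt8hhQ'.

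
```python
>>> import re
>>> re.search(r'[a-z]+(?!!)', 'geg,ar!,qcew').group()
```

'geg'

The negative lookaround is zero-width — it rules out positions where the adjacent text would match, without consuming anything.
`search` walks the string left to right and returns the first match it finds.
The match spans [0:3] → 'geg'.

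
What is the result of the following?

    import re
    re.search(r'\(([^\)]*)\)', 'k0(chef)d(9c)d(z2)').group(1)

'chef'

`re.search` tries every starting position until one works.
The match spans [2:8] → '(chef)'.
Captured: group 1 = 'chef'.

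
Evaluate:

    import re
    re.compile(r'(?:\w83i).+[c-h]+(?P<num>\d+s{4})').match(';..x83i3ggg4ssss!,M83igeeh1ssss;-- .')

The pattern matches a word character, then the literal '83i' (non-capturing group); then one or more of any character, then one or more of a character in [c-h]; then one or more of a digit, then exactly 4 of a literal 's' (captured as 'num').
`re.match` won't scan ahead — the pattern has to work from the very first character.
Here the pattern fails at index 0, so the call returns None.

None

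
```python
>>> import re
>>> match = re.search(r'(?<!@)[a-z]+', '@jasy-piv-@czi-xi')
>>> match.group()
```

'asy'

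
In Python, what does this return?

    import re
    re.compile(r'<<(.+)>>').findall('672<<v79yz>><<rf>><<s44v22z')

['v79yz>><<rf']

Scanning left to right: at [3:18] match '<<v79yz>><<rf>>', group 1 = 'v79yz>><<rf'.
`findall` collects group 1 from the one match (1 total).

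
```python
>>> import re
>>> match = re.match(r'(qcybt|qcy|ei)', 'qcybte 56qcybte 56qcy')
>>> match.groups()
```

('qcybt',)

The match spans [0:5] → 'qcybt'.
Captured: group 1 = 'qcybt'.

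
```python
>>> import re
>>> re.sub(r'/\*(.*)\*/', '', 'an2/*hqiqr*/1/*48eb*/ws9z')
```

Every occurrence is swapped for ''.

'an2ws9z'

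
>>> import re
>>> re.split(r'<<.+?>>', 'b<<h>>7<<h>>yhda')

['b', '7', 'yhda']

Each match becomes a cut point; 3 segments remain.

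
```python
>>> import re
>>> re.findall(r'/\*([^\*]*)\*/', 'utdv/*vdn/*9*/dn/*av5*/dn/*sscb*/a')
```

Matches: at [9:14] match '/*9*/', group 1 = '9'; at [16:23] match '/*av5*/', group 1 = 'av5'; at [25:33] match '/*sscb*/', group 1 = 'sscb'.
One capturing group, so `findall` returns just the captured substring from each match — 3 in all.

['9', 'av5', 'sscb']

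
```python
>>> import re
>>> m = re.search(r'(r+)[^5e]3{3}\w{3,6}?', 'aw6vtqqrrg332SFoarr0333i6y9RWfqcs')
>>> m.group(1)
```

'rr'

The pattern matches one or more of a literal 'r' (captured); then any character except [5e], then exactly 3 of the literal '3', then 3 to 6 of a word character (lazy).
Lazy quantifiers expand one character at a time until the remainder of the pattern can match.
`search` walks the string left to right and returns the first match it finds.
The match spans [17:26] → 'rr0333i6y'.
Captured: group 1 = 'rr'.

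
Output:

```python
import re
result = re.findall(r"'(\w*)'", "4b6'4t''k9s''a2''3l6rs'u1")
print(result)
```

Matches: at [3:7] match "'4t'", group 1 = '4t'; at [7:12] match "'k9s'", group 1 = 'k9s'; at [12:16] match "'a2'", group 1 = 'a2'; at [16:23] match "'3l6rs'", group 1 = '3l6rs'.
`findall` collects group 1 from each match (4 total).

['4t', 'k9s', 'a2', '3l6rs']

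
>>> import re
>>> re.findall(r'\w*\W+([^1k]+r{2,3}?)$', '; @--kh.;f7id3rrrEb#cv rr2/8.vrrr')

This matches zero or more of a word character, then one or more of a non-word character; then one or more of any character except [1k], then 2 to 3 of the literal 'r' (lazy) (captured); then anchored at the end.
Scanning left to right: at [5:33] match 'kh.;f7id3rrrEb#cv rr2/8.vrrr', group 1 = 'f7id3rrrEb#cv rr2/8.vrrr'.
`findall` collects group 1 from the one match (1 total).

['f7id3rrrEb#cv rr2/8.vrrr']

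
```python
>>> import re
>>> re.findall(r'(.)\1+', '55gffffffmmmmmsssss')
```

['5', 'f', 'm', 's']

`\1` is not a pattern — it's the concrete string captured by group 1, re-applied verbatim.
Because there's exactly one group, `findall` drops the full match and keeps group 1 from each hit.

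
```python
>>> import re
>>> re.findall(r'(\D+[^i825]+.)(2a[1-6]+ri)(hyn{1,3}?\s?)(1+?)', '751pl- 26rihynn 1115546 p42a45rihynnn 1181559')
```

[(' p4', '2a45ri', 'hynnn ', '1')]

The `?` after the quantifier makes it lazy — it takes as little as possible before letting the rest of the pattern try.
`findall` packs the 4 group values into a tuple for every match.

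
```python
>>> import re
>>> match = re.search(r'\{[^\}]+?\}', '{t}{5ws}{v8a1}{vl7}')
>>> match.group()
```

'{t}'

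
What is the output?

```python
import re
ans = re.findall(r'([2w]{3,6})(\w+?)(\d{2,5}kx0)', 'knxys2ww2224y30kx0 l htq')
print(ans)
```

Pattern: 3 to 6 of one of [2w] (captured); then one or more of a word character (lazy) (captured); then 2 to 5 of a digit, then the literal 'kx0' (captured).
Walking the string: at [5:18] match '2ww2224y30kx0', groups = ('2ww222', '4y', '30kx0').
Multiple groups make `findall` return tuples — one 3-tuple for the one match.

[('2ww222', '4y', '30kx0')]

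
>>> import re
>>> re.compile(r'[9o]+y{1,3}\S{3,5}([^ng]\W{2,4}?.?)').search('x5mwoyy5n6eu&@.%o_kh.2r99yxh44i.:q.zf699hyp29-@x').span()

(4, 16)

Pattern: one or more of one of [9o], then 1 to 3 of a literal 'y', then 3 to 5 of a non-whitespace character; then any character except [ng], then 2 to 4 of a non-word character (lazy), then optionally any character (captured).
Lazy quantifiers expand one character at a time until the remainder of the pattern can match.
`search` walks the string left to right and returns the first match it finds.
The match spans [4:16] → 'oyy5n6eu&@.%'.
Captured: group 1 = '&@.%'.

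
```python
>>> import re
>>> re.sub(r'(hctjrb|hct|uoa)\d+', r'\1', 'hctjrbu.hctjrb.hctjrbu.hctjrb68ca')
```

Matches: at [23:31] → 'hctjrb68'.
The replacement refers to a captured group, so each match is rewritten using its own captured text.

'hctjrbu.hctjrb.hctjrbu.hctjrbca'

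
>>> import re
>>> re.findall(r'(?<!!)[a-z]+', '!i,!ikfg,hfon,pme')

['kfg', 'hfon', 'pme']

A negative assertion filters positions out without eating any characters.
Matches: at [5:8] → 'kfg'; at [9:13] → 'hfon'; at [14:17] → 'pme'.
Since nothing is captured, `findall` lists the 3 matched substrings directly.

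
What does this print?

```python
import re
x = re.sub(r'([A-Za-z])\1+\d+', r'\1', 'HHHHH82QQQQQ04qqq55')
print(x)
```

HQq

The backreference `\1` re-matches whatever the first group consumed, character for character.
Matches: at [0:7] → 'HHHHH82'; at [7:14] → 'QQQQQ04'; at [14:19] → 'qqq55'.
Each match is replaced using the text its own group 1 captured.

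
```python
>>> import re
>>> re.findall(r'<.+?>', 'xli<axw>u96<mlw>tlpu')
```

['<axw>', '<mlw>']

Because the quantifier is non-greedy, it stops expanding at the earliest point where the rest of the pattern can succeed.
No capturing groups, so `findall` returns the 2 full match strings.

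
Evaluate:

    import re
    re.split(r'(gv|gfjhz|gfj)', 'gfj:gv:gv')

['', 'gfj', ':', 'gv', ':', 'gv', '']

Matches to split on: at [0:3] → 'gfj'; at [4:6] → 'gv'; at [7:9] → 'gv'.
The group in the pattern means `split` returns the separators' captures alongside the pieces.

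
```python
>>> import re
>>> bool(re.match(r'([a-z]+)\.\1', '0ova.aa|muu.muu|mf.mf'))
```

False

`\1` has to match the exact text group 1 already captured.
With `match`, the pattern is implicitly anchored at the beginning.
Here position 0 doesn't satisfy it, so the call returns None, and `bool(None)` is False.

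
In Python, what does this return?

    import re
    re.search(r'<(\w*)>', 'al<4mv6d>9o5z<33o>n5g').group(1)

'4mv6d'

The match spans [2:9] → '<4mv6d>'.
Captured: group 1 = '4mv6d'.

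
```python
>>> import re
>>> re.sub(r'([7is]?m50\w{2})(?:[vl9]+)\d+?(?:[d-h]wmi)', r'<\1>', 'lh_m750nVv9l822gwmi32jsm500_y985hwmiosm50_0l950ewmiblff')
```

'lh_m750nVv9l822gwmi32jsm500_y985hwmio<sm50_0>blff'

`\1` in the replacement pulls in group 1's text for each match.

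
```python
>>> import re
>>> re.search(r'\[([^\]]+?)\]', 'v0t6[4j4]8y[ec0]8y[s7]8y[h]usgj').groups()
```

('4j4',)

The match spans [4:9] → '[4j4]'.
Captured: group 1 = '4j4'.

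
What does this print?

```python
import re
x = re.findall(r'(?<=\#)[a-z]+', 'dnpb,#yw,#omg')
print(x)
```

The `(?=…)`/`(?<=…)` assertion just peeks at neighbouring text; it doesn't advance the match position.
Scanning left to right: at [6:8] → 'yw'; at [10:13] → 'omg'.
With no groups in the pattern, `findall` gives back each whole match — 2 here.

['yw', 'omg']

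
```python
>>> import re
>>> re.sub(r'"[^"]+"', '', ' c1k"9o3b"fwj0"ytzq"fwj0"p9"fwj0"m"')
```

' c1kfwj0fwj0fwj0'

`sub` substitutes '' at each match site.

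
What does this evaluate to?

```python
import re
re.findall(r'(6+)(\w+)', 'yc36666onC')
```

The pattern matches one or more of a literal '6' (captured); then one or more of a word character (captured).
Scanning left to right: at [3:10] match '6666onC', groups = ('6666', 'onC').
Multiple groups make `findall` return tuples — one 2-tuple for the one match.

[('6666', 'onC')]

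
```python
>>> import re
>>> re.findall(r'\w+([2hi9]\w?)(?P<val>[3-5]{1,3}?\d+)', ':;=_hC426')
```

[('hC', '426')]

Pattern: one or more of a word character; then one of [2hi9], then optionally a word character (captured); then 1 to 3 of a character in [3-5] (lazy), then one or more of a digit (captured as 'val').
Scanning left to right: at [3:9] match '_hC426', groups = ('hC', '426').
2 groups means the one result is a tuple of 2 captured strings — 1 here.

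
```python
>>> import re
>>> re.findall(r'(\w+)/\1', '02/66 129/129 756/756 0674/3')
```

['129', '756']

`\1` has to match the exact text group 1 already captured.
Matches: at [6:13] match '129/129', group 1 = '129'; at [14:21] match '756/756', group 1 = '756'.
One capturing group, so `findall` returns just the captured substring from each match — 2 in all.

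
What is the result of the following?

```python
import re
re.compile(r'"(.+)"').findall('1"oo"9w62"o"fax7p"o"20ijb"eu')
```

['oo"9w62"o"fax7p"o"20ijb']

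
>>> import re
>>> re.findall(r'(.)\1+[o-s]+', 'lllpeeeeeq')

The backreference `\1` re-matches whatever the first group consumed, character for character.
One capturing group, so `findall` returns just the captured substring from each match — 2 in all.

['l', 'e']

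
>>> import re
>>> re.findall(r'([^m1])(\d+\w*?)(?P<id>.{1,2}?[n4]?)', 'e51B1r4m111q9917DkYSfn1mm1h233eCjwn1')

[('e', '51', 'B'), ('r', '4', 'm'), ('q', '9917', 'D'), ('n', '1', 'm'), ('h', '233', 'e')]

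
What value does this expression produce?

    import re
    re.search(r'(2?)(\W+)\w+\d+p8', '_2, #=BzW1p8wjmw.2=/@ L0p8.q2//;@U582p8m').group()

This matches optionally a literal '2' (captured); then one or more of a non-word character (captured); then one or more of a word character, then one or more of a digit, then the literal 'p8'.
`re.search` tries every starting position until one works.
The match spans [1:12] → '2, #=BzW1p8'.
Captured: group 1 = '2', group 2 = ', #='.

'2, #=BzW1p8'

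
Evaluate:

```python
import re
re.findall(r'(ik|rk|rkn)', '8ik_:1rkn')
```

Alternation isn't longest-match — the leftmost alternative that fits at this position is chosen.
With a single group, `findall` returns only what that group captured — 2 items.

['ik', 'rk']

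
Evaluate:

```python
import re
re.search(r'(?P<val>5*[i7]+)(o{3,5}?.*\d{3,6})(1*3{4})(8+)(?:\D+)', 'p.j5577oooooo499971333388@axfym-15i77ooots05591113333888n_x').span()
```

Pattern: zero or more of the literal '5', then one or more of one of [i7] (captured as 'val'); then 3 to 5 of a literal 'o' (lazy), then zero or more of any character, then 3 to 6 of a digit (captured); then zero or more of a literal '1', then exactly 4 of a literal '3' (captured); then one or more of a literal '8' (captured); then one or more of a non-digit (non-capturing group).
The match spans [3:59] → '5577oooooo499971333388@axfym-15i77ooots05591113333888n_x'.

(3, 59)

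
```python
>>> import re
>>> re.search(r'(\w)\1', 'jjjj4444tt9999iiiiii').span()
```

(0, 2)

The backreference `\1` re-matches whatever the first group consumed, character for character.
The match spans [0:2] → 'jj'.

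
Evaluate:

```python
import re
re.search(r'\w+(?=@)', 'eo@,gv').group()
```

'eo'

Because the assertion is zero-width, the text it checks is not consumed and won't appear in the result.
`re.search` tries every starting position until one works.
The match spans [0:2] → 'eo'.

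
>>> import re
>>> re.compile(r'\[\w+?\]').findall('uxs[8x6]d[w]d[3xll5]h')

['[8x6]', '[w]', '[3xll5]']

Scanning left to right: at [3:8] → '[8x6]'; at [9:12] → '[w]'; at [13:20] → '[3xll5]'.
With no groups in the pattern, `findall` gives back each whole match — 3 here.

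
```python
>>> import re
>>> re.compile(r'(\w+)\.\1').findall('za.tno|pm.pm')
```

`\1` has to match the exact text group 1 already captured.
Because there's exactly one group, `findall` drops the full match and keeps group 1 from the one hit.

['pm']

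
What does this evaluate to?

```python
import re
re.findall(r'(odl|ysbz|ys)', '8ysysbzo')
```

Alternation tries branches left to right and keeps the first one that lets the overall match succeed at that position.
Walking the string: at [1:3] match 'ys', group 1 = 'ys'; at [3:7] match 'ysbz', group 1 = 'ysbz'.
`findall` collects group 1 from each match (2 total).

['ys', 'ysbz']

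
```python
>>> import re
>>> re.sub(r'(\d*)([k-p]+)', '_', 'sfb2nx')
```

'sfb_x'

Pattern: zero or more of a digit (captured); then one or more of a character in [k-p] (captured).
Matches: at [3:5] → '2n'.
`sub` substitutes '_' at each match site.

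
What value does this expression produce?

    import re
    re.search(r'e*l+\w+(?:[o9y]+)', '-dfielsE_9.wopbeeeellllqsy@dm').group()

'elsE_9'

The match spans [4:10] → 'elsE_9'.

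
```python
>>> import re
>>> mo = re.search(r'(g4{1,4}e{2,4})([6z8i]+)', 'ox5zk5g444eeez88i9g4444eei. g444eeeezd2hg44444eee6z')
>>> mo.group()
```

'g444eeez88i'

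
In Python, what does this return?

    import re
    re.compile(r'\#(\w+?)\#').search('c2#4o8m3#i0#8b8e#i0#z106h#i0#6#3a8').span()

The match spans [2:9] → '#4o8m3#'.

(2, 9)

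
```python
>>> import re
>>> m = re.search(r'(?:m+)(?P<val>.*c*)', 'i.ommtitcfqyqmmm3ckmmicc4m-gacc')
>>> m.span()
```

Pattern: one or more of a literal 'm' (non-capturing group); then zero or more of any character, then zero or more of a literal 'c' (captured as 'val').
`search` walks the string left to right and returns the first match it finds.
The match spans [3:31] → 'mmtitcfqyqmmm3ckmmicc4m-gacc'.
Captured: group 1 = 'titcfqyqmmm3ckmmicc4m-gacc'.

(3, 31)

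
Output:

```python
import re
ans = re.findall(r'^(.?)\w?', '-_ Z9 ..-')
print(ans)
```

Pattern: anchored at the start of the string; then optionally any character (captured); then optionally a word character.
Because there's exactly one group, `findall` drops the full match and keeps group 1 from the one hit.

['-']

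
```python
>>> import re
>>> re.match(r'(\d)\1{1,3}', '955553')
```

`re.match` won't scan ahead — the pattern has to work from the very first character.
Here position 0 doesn't satisfy it, so the call returns None.

None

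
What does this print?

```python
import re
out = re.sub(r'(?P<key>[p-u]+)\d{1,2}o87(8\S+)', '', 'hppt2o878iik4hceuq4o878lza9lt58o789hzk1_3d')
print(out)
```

Pattern: one or more of a character in [p-u] (captured as 'key'); then 1 to 2 of a digit, then the literal 'o87'; then a literal '8', then one or more of a non-whitespace character (captured).
`sub` substitutes '' at each match site.

h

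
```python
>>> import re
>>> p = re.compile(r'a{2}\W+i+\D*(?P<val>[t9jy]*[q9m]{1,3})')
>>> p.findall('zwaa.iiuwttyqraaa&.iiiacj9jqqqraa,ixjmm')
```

['9jqqq', 'm']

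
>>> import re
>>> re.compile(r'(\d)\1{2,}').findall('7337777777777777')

The backreference `\1` re-matches whatever the first group consumed, character for character.
`findall` collects group 1 from the one match (1 total).

['7']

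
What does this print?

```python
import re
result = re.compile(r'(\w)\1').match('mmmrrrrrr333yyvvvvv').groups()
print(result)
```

The match spans [0:2] → 'mm'.
Captured: group 1 = 'm'.

('m',)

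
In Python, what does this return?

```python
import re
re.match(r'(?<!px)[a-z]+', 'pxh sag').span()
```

(0, 3)

`match` is anchored at position 0; if the pattern doesn't fit there, it returns None.
The match spans [0:3] → 'pxh'.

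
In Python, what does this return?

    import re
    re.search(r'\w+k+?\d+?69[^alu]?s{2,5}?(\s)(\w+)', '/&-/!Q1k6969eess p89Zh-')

None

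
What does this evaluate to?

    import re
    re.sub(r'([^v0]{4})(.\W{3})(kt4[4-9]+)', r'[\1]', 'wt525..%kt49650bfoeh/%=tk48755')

This matches exactly 4 of any character except [v0] (captured); then any character, then exactly 3 of a non-word character (captured); then the literal 'kt4', then one or more of a character in [4-9] (captured).
Matches: at [0:14] → 'wt525..%kt4965'.
Each match is replaced using the text its own group 1 captured.

'[wt52]0bfoeh/%=tk48755'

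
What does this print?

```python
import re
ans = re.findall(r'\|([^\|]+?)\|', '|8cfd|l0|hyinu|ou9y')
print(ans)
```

['8cfd', 'hyinu']

One capturing group, so `findall` returns just the captured substring from each match — 2 in all.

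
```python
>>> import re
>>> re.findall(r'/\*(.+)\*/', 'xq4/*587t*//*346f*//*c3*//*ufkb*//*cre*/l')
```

One capturing group, so `findall` returns just the captured substring from the one match — 1 in all.

['587t*//*346f*//*c3*//*ufkb*//*cre']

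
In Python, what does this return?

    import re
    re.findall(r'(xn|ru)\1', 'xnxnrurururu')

A backreference is literal: `\1` must see the identical characters the first group matched.
Matches: at [0:4] match 'xnxn', group 1 = 'xn'; at [4:8] match 'ruru', group 1 = 'ru'; at [8:12] match 'ruru', group 1 = 'ru'.
One capturing group, so `findall` returns just the captured substring from each match — 3 in all.

['xn', 'ru', 'ru']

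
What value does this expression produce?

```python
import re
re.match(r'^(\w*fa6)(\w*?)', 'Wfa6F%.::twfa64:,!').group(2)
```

''

Pattern: anchored at the start of the string; then zero or more of a word character, then the literal 'fa6' (captured); then zero or more of a word character (lazy) (captured).
`re.match` won't scan ahead — the pattern has to work from the very first character.
The match spans [0:4] → 'Wfa6'.
Captured: group 1 = 'Wfa6', group 2 = ''.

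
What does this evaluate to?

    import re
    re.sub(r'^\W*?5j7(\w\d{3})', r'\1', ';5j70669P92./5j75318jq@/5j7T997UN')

The pattern matches anchored at the start of the string; then zero or more of a non-word character (lazy), then the literal '5j7'; then a word character, then exactly 3 of a digit (captured).
Matches: at [0:8] → ';5j70669'.
`\1` in the replacement pulls in group 1's text for each match.

'0669P92./5j75318jq@/5j7T997UN'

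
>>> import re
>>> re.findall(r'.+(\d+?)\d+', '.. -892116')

Pattern: one or more of any character; then one or more of a digit (lazy) (captured); then one or more of a digit.
Walking the string: at [0:10] match '.. -892116', group 1 = '1'.
One capturing group, so `findall` returns just the captured substring from the one match — 1 in all.

['1']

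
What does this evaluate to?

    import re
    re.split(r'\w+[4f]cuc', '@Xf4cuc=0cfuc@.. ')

['@', '=0cfuc@.. ']

Pattern: one or more of a word character; then one of [4f], then the literal 'cuc'.
Matches to split on: at [1:7] → 'Xf4cuc'.
Splitting on the pattern gives 2 pieces.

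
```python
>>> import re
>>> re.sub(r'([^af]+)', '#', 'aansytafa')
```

'aa#afa'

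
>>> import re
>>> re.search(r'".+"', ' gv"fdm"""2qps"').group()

'"fdm"""2qps"'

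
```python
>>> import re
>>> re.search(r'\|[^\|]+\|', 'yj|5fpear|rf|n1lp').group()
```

`search` walks the string left to right and returns the first match it finds.
The match spans [2:10] → '|5fpear|'.

'|5fpear|'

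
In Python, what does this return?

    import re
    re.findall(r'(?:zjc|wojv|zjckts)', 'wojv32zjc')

['wojv', 'zjc']

Since nothing is captured, `findall` lists the 2 matched substrings directly.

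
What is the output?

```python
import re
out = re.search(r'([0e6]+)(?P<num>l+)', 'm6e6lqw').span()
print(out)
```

(1, 5)

The pattern matches one or more of one of [0e6] (captured); then one or more of a literal 'l' (captured as 'num').
`re.search` tries every starting position until one works.
The match spans [1:5] → '6e6l'.
Captured: group 1 = '6e6', group 2 = 'l'.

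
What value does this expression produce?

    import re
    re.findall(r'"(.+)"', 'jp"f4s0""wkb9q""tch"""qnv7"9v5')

Scanning left to right: at [2:27] match '"f4s0""wkb9q""tch"""qnv7"', group 1 = 'f4s0""wkb9q""tch"""qnv7'.
Because there's exactly one group, `findall` drops the full match and keeps group 1 from the one hit.

['f4s0""wkb9q""tch"""qnv7']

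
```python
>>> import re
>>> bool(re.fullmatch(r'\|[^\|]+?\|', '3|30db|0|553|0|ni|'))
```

False

`re.fullmatch` requires the pattern to consume the entire string.
Here the string isn't matched end-to-end, so the call returns None, and `bool(None)` is False.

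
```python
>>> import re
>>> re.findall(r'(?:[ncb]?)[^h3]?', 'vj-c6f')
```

['v', 'j', '-', 'c6', 'f', '']

`findall` yields the raw match text (6 of them) because the pattern has no groups.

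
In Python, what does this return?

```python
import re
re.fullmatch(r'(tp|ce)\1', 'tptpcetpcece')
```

None

`re.fullmatch` is like wrapping the pattern in `^…$` (in single-line mode).
Here the string isn't matched end-to-end, so the call returns None.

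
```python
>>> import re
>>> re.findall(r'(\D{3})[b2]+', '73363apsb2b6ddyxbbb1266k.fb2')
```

['aps', 'dyx', 'k.f']

Pattern: exactly 3 of a non-digit (captured); then one or more of one of [b2].
Walking the string: at [5:11] match 'apsb2b', group 1 = 'aps'; at [13:19] match 'dyxbbb', group 1 = 'dyx'; at [23:28] match 'k.fb2', group 1 = 'k.f'.
One capturing group, so `findall` returns just the captured substring from each match — 3 in all.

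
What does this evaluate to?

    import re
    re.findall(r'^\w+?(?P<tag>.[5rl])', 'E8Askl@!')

['kl']

Pattern: anchored at the start of the string; then one or more of a word character (lazy); then any character, then one of [5rl] (captured as 'tag').
With a single group, `findall` returns only what that group captured — 1 item.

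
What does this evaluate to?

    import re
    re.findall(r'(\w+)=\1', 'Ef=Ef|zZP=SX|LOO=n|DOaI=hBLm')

The backreference `\1` re-matches whatever the first group consumed, character for character.
`findall` collects group 1 from the one match (1 total).

['Ef']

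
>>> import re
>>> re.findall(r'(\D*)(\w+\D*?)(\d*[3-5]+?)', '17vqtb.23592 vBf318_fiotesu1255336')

Pattern: zero or more of a non-digit (captured); then one or more of a word character, then zero or more of a non-digit (lazy) (captured); then zero or more of a digit, then one or more of a character in [3-5] (lazy) (captured).
Matches: at [0:10] match '17vqtb.235', groups = ('', '17vqtb.', '235'); at [10:17] match '92 vBf3', groups = ('', '92 vBf', '3'); at [17:33] match '18_fiotesu125533', groups = ('', '18_fiotesu12553', '3').
With 3 capturing groups, `findall` returns a 3-tuple per match.

[('', '17vqtb.', '235'), ('', '92 vBf', '3'), ('', '18_fiotesu12553', '3')]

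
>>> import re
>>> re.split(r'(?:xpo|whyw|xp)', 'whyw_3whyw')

['', '_3', '']

The string is cut at each match, leaving 3 pieces.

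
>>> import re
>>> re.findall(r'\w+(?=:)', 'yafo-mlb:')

The positive lookaround only admits positions where the adjacent text matches; those characters stay outside the span.
Since nothing is captured, `findall` lists the 1 matched substring directly.

['mlb']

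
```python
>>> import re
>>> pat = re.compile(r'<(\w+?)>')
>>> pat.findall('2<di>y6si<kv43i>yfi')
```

['di', 'kv43i']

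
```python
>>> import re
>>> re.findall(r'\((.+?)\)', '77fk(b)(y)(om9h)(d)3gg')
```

['b', 'y', 'om9h', 'd']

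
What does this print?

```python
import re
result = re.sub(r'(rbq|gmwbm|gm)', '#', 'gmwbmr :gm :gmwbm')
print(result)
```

#r :# :#

Alternation isn't longest-match — the leftmost alternative that fits at this position is chosen.
Matches: at [0:5] → 'gmwbm'; at [8:10] → 'gm'; at [12:17] → 'gmwbm'.
Every occurrence is swapped for '#'.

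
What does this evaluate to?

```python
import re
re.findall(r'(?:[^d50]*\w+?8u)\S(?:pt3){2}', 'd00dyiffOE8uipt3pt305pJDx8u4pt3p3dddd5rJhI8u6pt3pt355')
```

['d00dyiffOE8uipt3pt3', '05pJDx8u4pt3p3dddd5rJhI8u6pt3pt3']

This matches zero or more of any character except [d50], then one or more of a word character (lazy), then the literal '8u' (non-capturing group); then a non-whitespace character, then the literal 'pt3' repeated 2 times.
Matches: at [0:19] → 'd00dyiffOE8uipt3pt3'; at [19:51] → '05pJDx8u4pt3p3dddd5rJhI8u6pt3pt3'.
`findall` yields the raw match text (2 of them) because the pattern has no groups.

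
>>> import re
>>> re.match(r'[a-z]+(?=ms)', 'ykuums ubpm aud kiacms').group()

Lookahead/lookbehind check context without consuming it, so the matched span excludes the asserted characters.
`re.match` only tries the pattern at the start of the string.
The match spans [0:4] → 'ykuu'.

'ykuu'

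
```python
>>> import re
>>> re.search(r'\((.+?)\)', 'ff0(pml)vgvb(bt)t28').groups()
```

('pml',)

A `+?`/`*?`/`{m,n}?` starts at its minimum and grows only as far as needed for what follows to match.
`re.search` scans for the first position where the pattern succeeds.
The match spans [3:8] → '(pml)'.
Captured: group 1 = 'pml'.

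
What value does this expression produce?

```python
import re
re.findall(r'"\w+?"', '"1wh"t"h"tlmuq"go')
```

['"1wh"', '"h"']

No capturing groups, so `findall` returns the 2 full match strings.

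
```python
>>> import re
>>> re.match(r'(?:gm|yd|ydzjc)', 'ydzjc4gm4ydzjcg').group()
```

'yd'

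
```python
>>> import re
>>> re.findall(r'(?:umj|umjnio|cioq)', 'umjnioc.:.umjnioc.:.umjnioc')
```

Branches in `(...|...)` are attempted left-to-right; the first branch that allows the whole pattern to succeed is taken.
Scanning left to right: at [0:3] → 'umj'; at [10:13] → 'umj'; at [20:23] → 'umj'.
With no groups in the pattern, `findall` gives back each whole match — 3 here.

['umj', 'umj', 'umj']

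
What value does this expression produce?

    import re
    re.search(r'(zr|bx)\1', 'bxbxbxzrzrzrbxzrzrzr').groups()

('bx',)

The match spans [0:4] → 'bxbx'.
Captured: group 1 = 'bx'.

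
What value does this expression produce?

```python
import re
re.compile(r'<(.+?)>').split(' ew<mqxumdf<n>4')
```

Matches to split on: at [3:14] → '<mqxumdf<n>'.
`re.split` interleaves the captured-group text with the surrounding fragments.

[' ew', 'mqxumdf<n', '4']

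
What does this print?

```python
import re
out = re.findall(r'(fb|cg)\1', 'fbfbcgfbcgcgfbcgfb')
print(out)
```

A backreference is literal: `\1` must see the identical characters the first group matched.
Matches: at [0:4] match 'fbfb', group 1 = 'fb'; at [8:12] match 'cgcg', group 1 = 'cg'.
With a single group, `findall` returns only what that group captured — 2 items.

['fb', 'cg']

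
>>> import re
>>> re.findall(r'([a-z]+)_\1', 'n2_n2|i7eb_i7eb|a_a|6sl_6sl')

After group 1 captures some text, `\1` only succeeds where that same text appears again.
With a single group, `findall` returns only what that group captured — 1 item.

['a']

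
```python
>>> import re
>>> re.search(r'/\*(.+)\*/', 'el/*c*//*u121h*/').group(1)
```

`re.search` scans for the first position where the pattern succeeds.
The match spans [2:16] → '/*c*//*u121h*/'.
Captured: group 1 = 'c*//*u121h'.

'c*//*u121h'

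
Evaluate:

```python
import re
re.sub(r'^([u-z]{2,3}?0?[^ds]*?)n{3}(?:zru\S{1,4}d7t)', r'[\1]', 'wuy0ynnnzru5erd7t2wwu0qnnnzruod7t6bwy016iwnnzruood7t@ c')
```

'[wuy0y]2wwu0qnnnzruod7t6bwy016iwnnzruood7t@ c'

This matches anchored at the start of the string; then 2 to 3 of a character in [u-z] (lazy), then optionally a literal '0', then zero or more of any character except [ds] (lazy) (captured); then exactly 3 of a literal 'n'; then the literal 'zru', then 1 to 4 of a non-whitespace character, then the literal 'd7t' (non-capturing group).
Each match is replaced using the text its own group 1 captured.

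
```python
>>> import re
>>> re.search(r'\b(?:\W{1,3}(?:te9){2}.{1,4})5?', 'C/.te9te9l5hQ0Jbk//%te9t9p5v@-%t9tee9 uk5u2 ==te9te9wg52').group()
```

'/.te9te9l5hQ'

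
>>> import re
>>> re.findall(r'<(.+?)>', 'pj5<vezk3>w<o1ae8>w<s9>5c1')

['vezk3', 'o1ae8', 's9']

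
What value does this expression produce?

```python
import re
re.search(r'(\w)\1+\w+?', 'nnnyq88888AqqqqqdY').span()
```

(0, 4)

After group 1 captures some text, `\1` only succeeds where that same text appears again.
`search` walks the string left to right and returns the first match it finds.
The match spans [0:4] → 'nnny'.
Captured: group 1 = 'n'.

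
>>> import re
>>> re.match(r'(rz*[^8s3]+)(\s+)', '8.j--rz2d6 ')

None

With `match`, the pattern is implicitly anchored at the beginning.
Here the string doesn't start with a match, so the call returns None.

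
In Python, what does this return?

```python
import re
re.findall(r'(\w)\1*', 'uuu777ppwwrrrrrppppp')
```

A backreference is literal: `\1` must see the identical characters the first group matched.
Scanning left to right: at [0:3] match 'uuu', group 1 = 'u'; at [3:6] match '777', group 1 = '7'; at [6:8] match 'pp', group 1 = 'p'; at [8:10] match 'ww', group 1 = 'w'; at [10:15] match 'rrrrr', group 1 = 'r'; ….
Because there's exactly one group, `findall` drops the full match and keeps group 1 from each hit.

['u', '7', 'p', 'w', 'r', 'p']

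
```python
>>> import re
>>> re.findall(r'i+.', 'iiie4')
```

['iiie']

`findall` yields the raw match text (1 of them) because the pattern has no groups.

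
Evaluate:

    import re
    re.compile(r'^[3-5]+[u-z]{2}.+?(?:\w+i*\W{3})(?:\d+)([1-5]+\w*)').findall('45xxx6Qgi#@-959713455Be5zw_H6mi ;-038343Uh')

With the lazy modifier that quantifier settles for the fewest repetitions that let the rest of the pattern succeed (the atoms after it are unaffected and can still be greedy).
One capturing group, so `findall` returns just the captured substring from the one match — 1 in all.

['5Be5zw_H6mi']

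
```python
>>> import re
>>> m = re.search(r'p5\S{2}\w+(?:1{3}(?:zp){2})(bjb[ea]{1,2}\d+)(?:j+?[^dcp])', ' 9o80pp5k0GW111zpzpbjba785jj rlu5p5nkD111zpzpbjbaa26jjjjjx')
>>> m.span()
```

This matches the literal 'p5', then exactly 2 of a non-whitespace character, then one or more of a word character; then exactly 3 of the literal '1', then the literal 'zp' repeated 2 times (non-capturing group); then the literal 'bjb', then 1 to 2 of one of [ea], then one or more of a digit (captured); then one or more of a literal 'j' (lazy), then any character except [dcp] (non-capturing group).
`re.search` scans for the first position where the pattern succeeds.
The match spans [6:28] → 'p5k0GW111zpzpbjba785jj'.
Captured: group 1 = 'bjba785'.

(6, 28)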